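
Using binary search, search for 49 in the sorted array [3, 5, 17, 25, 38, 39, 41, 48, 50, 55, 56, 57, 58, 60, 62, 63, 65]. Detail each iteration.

Binary search for 49 in [3, 5, 17, 25, 38, 39, 41, 48, 50, 55, 56, 57, 58, 60, 62, 63, 65]:

lo=0, hi=16, mid=8, arr[mid]=50 -> 50 > 49, search left half
lo=0, hi=7, mid=3, arr[mid]=25 -> 25 < 49, search right half
lo=4, hi=7, mid=5, arr[mid]=39 -> 39 < 49, search right half
lo=6, hi=7, mid=6, arr[mid]=41 -> 41 < 49, search right half
lo=7, hi=7, mid=7, arr[mid]=48 -> 48 < 49, search right half
lo=8 > hi=7, target 49 not found

Binary search determines that 49 is not in the array after 5 comparisons. The search space was exhausted without finding the target.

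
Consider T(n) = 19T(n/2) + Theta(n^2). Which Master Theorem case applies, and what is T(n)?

Master Theorem for T(n) = 19T(n/2) + O(n^2):

a = 19, b = 2, c = 2
log_b(a) = log_2(19) = 4.2479

Case 1: c = 2 < log_2(19) = 4.2479
T(n) = O(n^(log_2 19))

For T(n) = 19T(n/2) + O(n^2): log_2(19) = 4.2479. This is Case 1 of the Master Theorem (c < log_b(a), work dominated by leaves), giving O(n^(log_2 19)).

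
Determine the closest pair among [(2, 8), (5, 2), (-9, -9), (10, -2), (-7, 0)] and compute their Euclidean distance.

Computing all pairwise distances among 5 points:

d((2, 8), (5, 2)) = 6.7082
d((2, 8), (-9, -9)) = 20.2485
d((2, 8), (10, -2)) = 12.8062
d((2, 8), (-7, 0)) = 12.0416
d((5, 2), (-9, -9)) = 17.8045
d((5, 2), (10, -2)) = 6.4031 <-- minimum
d((5, 2), (-7, 0)) = 12.1655
d((-9, -9), (10, -2)) = 20.2485
d((-9, -9), (-7, 0)) = 9.2195
d((10, -2), (-7, 0)) = 17.1172

Closest pair: (5, 2) and (10, -2) with distance 6.4031

The closest pair is (5, 2) and (10, -2) with Euclidean distance 6.4031. For 5 points, brute-force pairwise comparison is shown above. For large n, the divide-and-conquer algorithm (sort by x, recurse on halves, check the dividing strip) achieves O(n log n).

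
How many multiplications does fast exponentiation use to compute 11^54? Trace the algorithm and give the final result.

Computing 11^54 by squaring (build up from 11^1; each line after the first costs one multiplication):

11^1 = 11
11^2 = (11^1)^2 = 11^2 = 121
11^3 = 11 * 11^2 = 11 * 121 = 1331
11^6 = (11^3)^2 = 1331^2 = 1771561
11^12 = (11^6)^2 = 1771561^2 = 3138428376721
11^13 = 11 * 11^12 = 11 * 3138428376721 = 34522712143931
11^26 = (11^13)^2 = 34522712143931^2 = 1191817653772720942460132761
11^27 = 11 * 11^26 = 11 * 1191817653772720942460132761 = 13109994191499930367061460371
11^54 = (11^27)^2 = 13109994191499930367061460371^2 = 171871947701161912897410416779483616222663749691203457641

Result: 171871947701161912897410416779483616222663749691203457641
Multiplications needed: 8 (8 lines after 11^1)

11^54 = 171871947701161912897410416779483616222663749691203457641. Using exponentiation by squaring, this requires 8 multiplications. The key idea: if the exponent is even, square the half-power; if odd, multiply by the base once.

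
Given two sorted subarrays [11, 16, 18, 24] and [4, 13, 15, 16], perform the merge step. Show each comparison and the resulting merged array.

Merging process:

Compare 11 vs 4: take 4 from right. Merged: [4]
Compare 11 vs 13: take 11 from left. Merged: [4, 11]
Compare 16 vs 13: take 13 from right. Merged: [4, 11, 13]
Compare 16 vs 15: take 15 from right. Merged: [4, 11, 13, 15]
Compare 16 vs 16: take 16 from left. Merged: [4, 11, 13, 15, 16]
Compare 18 vs 16: take 16 from right. Merged: [4, 11, 13, 15, 16, 16]
Append remaining from left: [18, 24]. Merged: [4, 11, 13, 15, 16, 16, 18, 24]

Final merged array: [4, 11, 13, 15, 16, 16, 18, 24]
Total comparisons: 6

The merged array is [4, 11, 13, 15, 16, 16, 18, 24], requiring 6 comparisons. The merge step runs in O(n) time where n is the total number of elements.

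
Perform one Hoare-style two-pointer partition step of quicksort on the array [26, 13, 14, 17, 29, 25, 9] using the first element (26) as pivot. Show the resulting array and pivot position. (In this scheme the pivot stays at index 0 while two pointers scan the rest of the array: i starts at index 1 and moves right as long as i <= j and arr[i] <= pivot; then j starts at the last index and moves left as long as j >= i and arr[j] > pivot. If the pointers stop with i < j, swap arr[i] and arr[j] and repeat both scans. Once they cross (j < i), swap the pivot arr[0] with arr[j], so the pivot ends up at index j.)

Hoare-style two-pointer partition with pivot = 26:

Initial array: [26, 13, 14, 17, 29, 25, 9]

Pointers start at i = 1, j = 6.
i stops at index 4 (arr[4]=29 > 26), j stops at index 6 (arr[6]=9 <= 26): swap arr[4] and arr[6], array becomes [26, 13, 14, 17, 9, 25, 29]
i ends at 6, j ends at 5: the pointers have crossed (j < i), so scanning stops.

Swap pivot arr[0] with arr[5] to place pivot at position 5: [25, 13, 14, 17, 9, 26, 29]
Pivot position: 5

After partitioning with pivot 26, the array becomes [25, 13, 14, 17, 9, 26, 29]. The pivot is placed at index 5. All elements to the left of the pivot are <= 26, and all elements to the right are > 26.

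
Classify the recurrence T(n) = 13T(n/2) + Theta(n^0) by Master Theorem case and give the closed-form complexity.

Master Theorem for T(n) = 13T(n/2) + O(n^0):

a = 13, b = 2, c = 0
log_b(a) = log_2(13) = 3.7004

Case 1: c = 0 < log_2(13) = 3.7004
T(n) = O(n^(log_2 13))

For T(n) = 13T(n/2) + O(n^0): log_2(13) = 3.7004. This is Case 1 of the Master Theorem (c < log_b(a), work dominated by leaves), giving O(n^(log_2 13)).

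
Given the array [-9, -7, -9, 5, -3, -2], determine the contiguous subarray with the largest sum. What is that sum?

Using Kadane's algorithm on [-9, -7, -9, 5, -3, -2]:

Scanning through the array:
Position 1 (value -7): max_ending_here = -7, max_so_far = -7
Position 2 (value -9): max_ending_here = -9, max_so_far = -7
Position 3 (value 5): max_ending_here = 5, max_so_far = 5
Position 4 (value -3): max_ending_here = 2, max_so_far = 5
Position 5 (value -2): max_ending_here = 0, max_so_far = 5

Maximum subarray: [5]
Maximum sum: 5

The maximum subarray is [5] with sum 5. This subarray runs from index 3 to index 3.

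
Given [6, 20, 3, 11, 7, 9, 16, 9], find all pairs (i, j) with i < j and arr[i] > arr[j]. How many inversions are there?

Finding inversions in [6, 20, 3, 11, 7, 9, 16, 9]:

(0, 2): arr[0]=6 > arr[2]=3
(1, 2): arr[1]=20 > arr[2]=3
(1, 3): arr[1]=20 > arr[3]=11
(1, 4): arr[1]=20 > arr[4]=7
(1, 5): arr[1]=20 > arr[5]=9
(1, 6): arr[1]=20 > arr[6]=16
(1, 7): arr[1]=20 > arr[7]=9
(3, 4): arr[3]=11 > arr[4]=7
(3, 5): arr[3]=11 > arr[5]=9
(3, 7): arr[3]=11 > arr[7]=9
(6, 7): arr[6]=16 > arr[7]=9

Total inversions: 11

The array has 11 inversion(s): (0,2), (1,2), (1,3), (1,4), (1,5), (1,6), (1,7), (3,4), (3,5), (3,7), (6,7). Each pair (i,j) satisfies i < j and arr[i] > arr[j].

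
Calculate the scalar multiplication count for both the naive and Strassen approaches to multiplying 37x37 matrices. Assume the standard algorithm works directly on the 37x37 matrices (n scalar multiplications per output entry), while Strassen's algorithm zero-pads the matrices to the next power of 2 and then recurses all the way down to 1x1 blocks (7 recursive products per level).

Matrix multiplication for 37x37 matrices:

Strassen's algorithm requires power-of-2 dimensions. Pad 37x37 to 64x64 (next power of 2).

Standard algorithm: 37^3 = 50653 multiplications
Strassen's algorithm: 7^(log2(64)) = 7^6 = 117649 multiplications
Difference: 50653 - 117649 = -66996 (Strassen uses MORE here due to padding overhead — for small or just-over-power-of-2 n, padding can outweigh the per-level savings)

Standard: 50653 multiplications (37^3). Strassen: 117649 multiplications (7^6, after padding to 64x64). Strassen reduces 8 recursive multiplications to 7 at each level.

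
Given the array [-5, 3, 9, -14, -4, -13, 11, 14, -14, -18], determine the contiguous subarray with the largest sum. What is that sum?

Using Kadane's algorithm on [-5, 3, 9, -14, -4, -13, 11, 14, -14, -18]:

Scanning through the array:
Position 1 (value 3): max_ending_here = 3, max_so_far = 3
Position 2 (value 9): max_ending_here = 12, max_so_far = 12
Position 3 (value -14): max_ending_here = -2, max_so_far = 12
Position 4 (value -4): max_ending_here = -4, max_so_far = 12
Position 5 (value -13): max_ending_here = -13, max_so_far = 12
Position 6 (value 11): max_ending_here = 11, max_so_far = 12
Position 7 (value 14): max_ending_here = 25, max_so_far = 25
Position 8 (value -14): max_ending_here = 11, max_so_far = 25
Position 9 (value -18): max_ending_here = -7, max_so_far = 25

Maximum subarray: [11, 14]
Maximum sum: 25

The maximum subarray is [11, 14] with sum 25. This subarray runs from index 6 to index 7.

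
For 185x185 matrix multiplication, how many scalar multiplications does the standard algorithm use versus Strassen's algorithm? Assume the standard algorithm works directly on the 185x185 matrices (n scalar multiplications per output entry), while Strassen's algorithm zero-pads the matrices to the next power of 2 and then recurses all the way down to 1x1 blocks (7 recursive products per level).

Matrix multiplication for 185x185 matrices:

Strassen's algorithm requires power-of-2 dimensions. Pad 185x185 to 256x256 (next power of 2).

Standard algorithm: 185^3 = 6331625 multiplications
Strassen's algorithm: 7^(log2(256)) = 7^8 = 5764801 multiplications
Savings: 6331625 - 5764801 = 566824 multiplications

Standard: 6331625 multiplications (185^3). Strassen: 5764801 multiplications (7^8, after padding to 256x256). Strassen reduces 8 recursive multiplications to 7 at each level.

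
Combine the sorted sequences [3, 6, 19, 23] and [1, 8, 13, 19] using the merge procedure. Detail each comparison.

Merging process:

Compare 3 vs 1: take 1 from right. Merged: [1]
Compare 3 vs 8: take 3 from left. Merged: [1, 3]
Compare 6 vs 8: take 6 from left. Merged: [1, 3, 6]
Compare 19 vs 8: take 8 from right. Merged: [1, 3, 6, 8]
Compare 19 vs 13: take 13 from right. Merged: [1, 3, 6, 8, 13]
Compare 19 vs 19: take 19 from left. Merged: [1, 3, 6, 8, 13, 19]
Compare 23 vs 19: take 19 from right. Merged: [1, 3, 6, 8, 13, 19, 19]
Append remaining from left: [23]. Merged: [1, 3, 6, 8, 13, 19, 19, 23]

Final merged array: [1, 3, 6, 8, 13, 19, 19, 23]
Total comparisons: 7

The merged array is [1, 3, 6, 8, 13, 19, 19, 23], requiring 7 comparisons. The merge step runs in O(n) time where n is the total number of elements.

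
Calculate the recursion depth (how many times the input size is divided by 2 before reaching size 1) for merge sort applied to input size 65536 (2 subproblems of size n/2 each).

For divide and conquer with division factor 2:

Problem sizes at each level:
Level 0: 65536
Level 1: 32768
Level 2: 16384
Level 3: 8192
Level 4: 4096
Level 5: 2048
Level 6: 1024
Level 7: 512
Level 8: 256
Level 9: 128
Level 10: 64
Level 11: 32
Level 12: 16
Level 13: 8
Level 14: 4
Level 15: 2
Level 16: 1

The root is level 0 and the size-1 base case is level 16 (the tree spans levels 0 through 16, i.e. 17 levels counting the root), so the depth is the number of divisions: log_2(65536) = 16

The recursion tree depth is log_2(65536) = 16. At each level, the problem size is divided by 2, so it takes 16 divisions to reduce to a base case of size 1. The algorithm makes 2 recursive calls at each level.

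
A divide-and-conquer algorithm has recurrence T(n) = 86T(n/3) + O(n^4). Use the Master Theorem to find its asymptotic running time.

Master Theorem for T(n) = 86T(n/3) + O(n^4):

a = 86, b = 3, c = 4
log_b(a) = log_3(86) = 4.0545

Case 1: c = 4 < log_3(86) = 4.0545
T(n) = O(n^(log_3 86))

For T(n) = 86T(n/3) + O(n^4): log_3(86) = 4.0545. This is Case 1 of the Master Theorem (c < log_b(a), work dominated by leaves), giving O(n^(log_3 86)).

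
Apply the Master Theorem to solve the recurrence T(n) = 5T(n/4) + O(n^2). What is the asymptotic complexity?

Master Theorem for T(n) = 5T(n/4) + O(n^2):

a = 5, b = 4, c = 2
log_b(a) = log_4(5) = 1.1610

Case 3: c = 2 > log_4(5) = 1.1610
T(n) = O(n^2) = O(n^2)

For T(n) = 5T(n/4) + O(n^2): log_4(5) = 1.1610. This is Case 3 of the Master Theorem (c > log_b(a), work dominated by root), giving O(n^2).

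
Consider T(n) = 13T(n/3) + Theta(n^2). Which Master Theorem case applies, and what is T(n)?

Master Theorem for T(n) = 13T(n/3) + O(n^2):

a = 13, b = 3, c = 2
log_b(a) = log_3(13) = 2.3347

Case 1: c = 2 < log_3(13) = 2.3347
T(n) = O(n^(log_3 13))

For T(n) = 13T(n/3) + O(n^2): log_3(13) = 2.3347. This is Case 1 of the Master Theorem (c < log_b(a), work dominated by leaves), giving O(n^(log_3 13)).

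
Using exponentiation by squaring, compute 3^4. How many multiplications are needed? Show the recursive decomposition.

Computing 3^4 by squaring (build up from 3^1; each line after the first costs one multiplication):

3^1 = 3
3^2 = (3^1)^2 = 3^2 = 9
3^4 = (3^2)^2 = 9^2 = 81

Result: 81
Multiplications needed: 2 (2 lines after 3^1)

3^4 = 81. Using exponentiation by squaring, this requires 2 multiplications. The key idea: if the exponent is even, square the half-power; if odd, multiply by the base once.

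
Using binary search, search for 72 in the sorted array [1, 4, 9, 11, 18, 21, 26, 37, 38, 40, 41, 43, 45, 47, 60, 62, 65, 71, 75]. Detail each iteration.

Binary search for 72 in [1, 4, 9, 11, 18, 21, 26, 37, 38, 40, 41, 43, 45, 47, 60, 62, 65, 71, 75]:

lo=0, hi=18, mid=9, arr[mid]=40 -> 40 < 72, search right half
lo=10, hi=18, mid=14, arr[mid]=60 -> 60 < 72, search right half
lo=15, hi=18, mid=16, arr[mid]=65 -> 65 < 72, search right half
lo=17, hi=18, mid=17, arr[mid]=71 -> 71 < 72, search right half
lo=18, hi=18, mid=18, arr[mid]=75 -> 75 > 72, search left half
lo=18 > hi=17, target 72 not found

Binary search determines that 72 is not in the array after 5 comparisons. The search space was exhausted without finding the target.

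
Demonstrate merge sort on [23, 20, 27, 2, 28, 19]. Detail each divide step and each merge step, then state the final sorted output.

Merge sort trace:

Split: [23, 20, 27, 2, 28, 19] -> [23, 20, 27] and [2, 28, 19]
  Split: [23, 20, 27] -> [23] and [20, 27]
    Split: [20, 27] -> [20] and [27]
    Merge: [20] + [27] -> [20, 27]
  Merge: [23] + [20, 27] -> [20, 23, 27]
  Split: [2, 28, 19] -> [2] and [28, 19]
    Split: [28, 19] -> [28] and [19]
    Merge: [28] + [19] -> [19, 28]
  Merge: [2] + [19, 28] -> [2, 19, 28]
Merge: [20, 23, 27] + [2, 19, 28] -> [2, 19, 20, 23, 27, 28]

Final sorted array: [2, 19, 20, 23, 27, 28]

The merge sort proceeds by recursively splitting the array and merging sorted halves.
After all merges, the sorted array is [2, 19, 20, 23, 27, 28].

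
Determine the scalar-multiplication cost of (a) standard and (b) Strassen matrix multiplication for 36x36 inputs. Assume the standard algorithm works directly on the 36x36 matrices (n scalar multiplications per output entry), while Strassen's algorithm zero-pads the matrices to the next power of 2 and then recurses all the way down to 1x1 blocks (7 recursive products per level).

Matrix multiplication for 36x36 matrices:

Strassen's algorithm requires power-of-2 dimensions. Pad 36x36 to 64x64 (next power of 2).

Standard algorithm: 36^3 = 46656 multiplications
Strassen's algorithm: 7^(log2(64)) = 7^6 = 117649 multiplications
Difference: 46656 - 117649 = -70993 (Strassen uses MORE here due to padding overhead — for small or just-over-power-of-2 n, padding can outweigh the per-level savings)

Standard: 46656 multiplications (36^3). Strassen: 117649 multiplications (7^6, after padding to 64x64). Strassen reduces 8 recursive multiplications to 7 at each level.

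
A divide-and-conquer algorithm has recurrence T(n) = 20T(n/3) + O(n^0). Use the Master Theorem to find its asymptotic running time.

Master Theorem for T(n) = 20T(n/3) + O(n^0):

a = 20, b = 3, c = 0
log_b(a) = log_3(20) = 2.7268

Case 1: c = 0 < log_3(20) = 2.7268
T(n) = O(n^(log_3 20))

For T(n) = 20T(n/3) + O(n^0): log_3(20) = 2.7268. This is Case 1 of the Master Theorem (c < log_b(a), work dominated by leaves), giving O(n^(log_3 20)).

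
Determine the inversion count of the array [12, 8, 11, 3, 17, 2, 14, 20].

Finding inversions in [12, 8, 11, 3, 17, 2, 14, 20]:

(0, 1): arr[0]=12 > arr[1]=8
(0, 2): arr[0]=12 > arr[2]=11
(0, 3): arr[0]=12 > arr[3]=3
(0, 5): arr[0]=12 > arr[5]=2
(1, 3): arr[1]=8 > arr[3]=3
(1, 5): arr[1]=8 > arr[5]=2
(2, 3): arr[2]=11 > arr[3]=3
(2, 5): arr[2]=11 > arr[5]=2
(3, 5): arr[3]=3 > arr[5]=2
(4, 5): arr[4]=17 > arr[5]=2
(4, 6): arr[4]=17 > arr[6]=14

Total inversions: 11

The array has 11 inversion(s): (0,1), (0,2), (0,3), (0,5), (1,3), (1,5), (2,3), (2,5), (3,5), (4,5), (4,6). Each pair (i,j) satisfies i < j and arr[i] > arr[j].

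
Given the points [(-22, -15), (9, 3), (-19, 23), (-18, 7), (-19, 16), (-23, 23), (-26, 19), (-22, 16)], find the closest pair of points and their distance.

Computing all pairwise distances among 8 points:

d((-22, -15), (9, 3)) = 35.8469
d((-22, -15), (-19, 23)) = 38.1182
d((-22, -15), (-18, 7)) = 22.3607
d((-22, -15), (-19, 16)) = 31.1448
d((-22, -15), (-23, 23)) = 38.0132
d((-22, -15), (-26, 19)) = 34.2345
d((-22, -15), (-22, 16)) = 31.0
d((9, 3), (-19, 23)) = 34.4093
d((9, 3), (-18, 7)) = 27.2947
d((9, 3), (-19, 16)) = 30.8707
d((9, 3), (-23, 23)) = 37.7359
d((9, 3), (-26, 19)) = 38.4838
d((9, 3), (-22, 16)) = 33.6155
d((-19, 23), (-18, 7)) = 16.0312
d((-19, 23), (-19, 16)) = 7.0
d((-19, 23), (-23, 23)) = 4.0
d((-19, 23), (-26, 19)) = 8.0623
d((-19, 23), (-22, 16)) = 7.6158
d((-18, 7), (-19, 16)) = 9.0554
d((-18, 7), (-23, 23)) = 16.7631
d((-18, 7), (-26, 19)) = 14.4222
d((-18, 7), (-22, 16)) = 9.8489
d((-19, 16), (-23, 23)) = 8.0623
d((-19, 16), (-26, 19)) = 7.6158
d((-19, 16), (-22, 16)) = 3.0 <-- minimum
d((-23, 23), (-26, 19)) = 5.0
d((-23, 23), (-22, 16)) = 7.0711
d((-26, 19), (-22, 16)) = 5.0

Closest pair: (-19, 16) and (-22, 16) with distance 3.0

The closest pair is (-19, 16) and (-22, 16) with Euclidean distance 3.0. For 8 points, brute-force pairwise comparison is shown above. For large n, the divide-and-conquer algorithm (sort by x, recurse on halves, check the dividing strip) achieves O(n log n).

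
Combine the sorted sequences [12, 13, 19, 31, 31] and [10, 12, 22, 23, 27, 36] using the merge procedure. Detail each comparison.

Merging process:

Compare 12 vs 10: take 10 from right. Merged: [10]
Compare 12 vs 12: take 12 from left. Merged: [10, 12]
Compare 13 vs 12: take 12 from right. Merged: [10, 12, 12]
Compare 13 vs 22: take 13 from left. Merged: [10, 12, 12, 13]
Compare 19 vs 22: take 19 from left. Merged: [10, 12, 12, 13, 19]
Compare 31 vs 22: take 22 from right. Merged: [10, 12, 12, 13, 19, 22]
Compare 31 vs 23: take 23 from right. Merged: [10, 12, 12, 13, 19, 22, 23]
Compare 31 vs 27: take 27 from right. Merged: [10, 12, 12, 13, 19, 22, 23, 27]
Compare 31 vs 36: take 31 from left. Merged: [10, 12, 12, 13, 19, 22, 23, 27, 31]
Compare 31 vs 36: take 31 from left. Merged: [10, 12, 12, 13, 19, 22, 23, 27, 31, 31]
Append remaining from right: [36]. Merged: [10, 12, 12, 13, 19, 22, 23, 27, 31, 31, 36]

Final merged array: [10, 12, 12, 13, 19, 22, 23, 27, 31, 31, 36]
Total comparisons: 10

The merged array is [10, 12, 12, 13, 19, 22, 23, 27, 31, 31, 36], requiring 10 comparisons. The merge step runs in O(n) time where n is the total number of elements.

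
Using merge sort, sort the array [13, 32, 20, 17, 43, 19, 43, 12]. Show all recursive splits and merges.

Merge sort trace:

Split: [13, 32, 20, 17, 43, 19, 43, 12] -> [13, 32, 20, 17] and [43, 19, 43, 12]
  Split: [13, 32, 20, 17] -> [13, 32] and [20, 17]
    Split: [13, 32] -> [13] and [32]
    Merge: [13] + [32] -> [13, 32]
    Split: [20, 17] -> [20] and [17]
    Merge: [20] + [17] -> [17, 20]
  Merge: [13, 32] + [17, 20] -> [13, 17, 20, 32]
  Split: [43, 19, 43, 12] -> [43, 19] and [43, 12]
    Split: [43, 19] -> [43] and [19]
    Merge: [43] + [19] -> [19, 43]
    Split: [43, 12] -> [43] and [12]
    Merge: [43] + [12] -> [12, 43]
  Merge: [19, 43] + [12, 43] -> [12, 19, 43, 43]
Merge: [13, 17, 20, 32] + [12, 19, 43, 43] -> [12, 13, 17, 19, 20, 32, 43, 43]

Final sorted array: [12, 13, 17, 19, 20, 32, 43, 43]

The merge sort proceeds by recursively splitting the array and merging sorted halves.
After all merges, the sorted array is [12, 13, 17, 19, 20, 32, 43, 43].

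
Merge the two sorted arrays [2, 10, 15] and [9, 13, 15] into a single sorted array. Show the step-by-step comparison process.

Merging process:

Compare 2 vs 9: take 2 from left. Merged: [2]
Compare 10 vs 9: take 9 from right. Merged: [2, 9]
Compare 10 vs 13: take 10 from left. Merged: [2, 9, 10]
Compare 15 vs 13: take 13 from right. Merged: [2, 9, 10, 13]
Compare 15 vs 15: take 15 from left. Merged: [2, 9, 10, 13, 15]
Append remaining from right: [15]. Merged: [2, 9, 10, 13, 15, 15]

Final merged array: [2, 9, 10, 13, 15, 15]
Total comparisons: 5

The merged array is [2, 9, 10, 13, 15, 15], requiring 5 comparisons. The merge step runs in O(n) time where n is the total number of elements.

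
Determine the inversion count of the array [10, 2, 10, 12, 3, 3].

Finding inversions in [10, 2, 10, 12, 3, 3]:

(0, 1): arr[0]=10 > arr[1]=2
(0, 4): arr[0]=10 > arr[4]=3
(0, 5): arr[0]=10 > arr[5]=3
(2, 4): arr[2]=10 > arr[4]=3
(2, 5): arr[2]=10 > arr[5]=3
(3, 4): arr[3]=12 > arr[4]=3
(3, 5): arr[3]=12 > arr[5]=3

Total inversions: 7

The array has 7 inversion(s): (0,1), (0,4), (0,5), (2,4), (2,5), (3,4), (3,5). Each pair (i,j) satisfies i < j and arr[i] > arr[j].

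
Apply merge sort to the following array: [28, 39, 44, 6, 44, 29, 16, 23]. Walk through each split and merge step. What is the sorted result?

Merge sort trace:

Split: [28, 39, 44, 6, 44, 29, 16, 23] -> [28, 39, 44, 6] and [44, 29, 16, 23]
  Split: [28, 39, 44, 6] -> [28, 39] and [44, 6]
    Split: [28, 39] -> [28] and [39]
    Merge: [28] + [39] -> [28, 39]
    Split: [44, 6] -> [44] and [6]
    Merge: [44] + [6] -> [6, 44]
  Merge: [28, 39] + [6, 44] -> [6, 28, 39, 44]
  Split: [44, 29, 16, 23] -> [44, 29] and [16, 23]
    Split: [44, 29] -> [44] and [29]
    Merge: [44] + [29] -> [29, 44]
    Split: [16, 23] -> [16] and [23]
    Merge: [16] + [23] -> [16, 23]
  Merge: [29, 44] + [16, 23] -> [16, 23, 29, 44]
Merge: [6, 28, 39, 44] + [16, 23, 29, 44] -> [6, 16, 23, 28, 29, 39, 44, 44]

Final sorted array: [6, 16, 23, 28, 29, 39, 44, 44]

The merge sort proceeds by recursively splitting the array and merging sorted halves.
After all merges, the sorted array is [6, 16, 23, 28, 29, 39, 44, 44].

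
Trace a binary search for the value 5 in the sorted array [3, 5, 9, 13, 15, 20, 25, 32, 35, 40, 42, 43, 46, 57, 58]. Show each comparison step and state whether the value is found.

Binary search for 5 in [3, 5, 9, 13, 15, 20, 25, 32, 35, 40, 42, 43, 46, 57, 58]:

lo=0, hi=14, mid=7, arr[mid]=32 -> 32 > 5, search left half
lo=0, hi=6, mid=3, arr[mid]=13 -> 13 > 5, search left half
lo=0, hi=2, mid=1, arr[mid]=5 -> Found target at index 1!

Binary search finds 5 at index 1 after 3 comparisons. The search repeatedly halves the search space by comparing with the middle element.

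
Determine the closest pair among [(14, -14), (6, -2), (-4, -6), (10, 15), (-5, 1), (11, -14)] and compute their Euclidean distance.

Computing all pairwise distances among 6 points:

d((14, -14), (6, -2)) = 14.4222
d((14, -14), (-4, -6)) = 19.6977
d((14, -14), (10, 15)) = 29.2746
d((14, -14), (-5, 1)) = 24.2074
d((14, -14), (11, -14)) = 3.0 <-- minimum
d((6, -2), (-4, -6)) = 10.7703
d((6, -2), (10, 15)) = 17.4642
d((6, -2), (-5, 1)) = 11.4018
d((6, -2), (11, -14)) = 13.0
d((-4, -6), (10, 15)) = 25.2389
d((-4, -6), (-5, 1)) = 7.0711
d((-4, -6), (11, -14)) = 17.0
d((10, 15), (-5, 1)) = 20.5183
d((10, 15), (11, -14)) = 29.0172
d((-5, 1), (11, -14)) = 21.9317

Closest pair: (14, -14) and (11, -14) with distance 3.0

The closest pair is (14, -14) and (11, -14) with Euclidean distance 3.0. For 6 points, brute-force pairwise comparison is shown above. For large n, the divide-and-conquer algorithm (sort by x, recurse on halves, check the dividing strip) achieves O(n log n).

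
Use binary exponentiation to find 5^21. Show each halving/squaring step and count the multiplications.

Computing 5^21 by squaring (build up from 5^1; each line after the first costs one multiplication):

5^1 = 5
5^2 = (5^1)^2 = 5^2 = 25
5^4 = (5^2)^2 = 25^2 = 625
5^5 = 5 * 5^4 = 5 * 625 = 3125
5^10 = (5^5)^2 = 3125^2 = 9765625
5^20 = (5^10)^2 = 9765625^2 = 95367431640625
5^21 = 5 * 5^20 = 5 * 95367431640625 = 476837158203125

Result: 476837158203125
Multiplications needed: 6 (6 lines after 5^1)

5^21 = 476837158203125. Using exponentiation by squaring, this requires 6 multiplications. The key idea: if the exponent is even, square the half-power; if odd, multiply by the base once.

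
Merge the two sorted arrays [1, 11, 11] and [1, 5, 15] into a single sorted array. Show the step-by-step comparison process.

Merging process:

Compare 1 vs 1: take 1 from left. Merged: [1]
Compare 11 vs 1: take 1 from right. Merged: [1, 1]
Compare 11 vs 5: take 5 from right. Merged: [1, 1, 5]
Compare 11 vs 15: take 11 from left. Merged: [1, 1, 5, 11]
Compare 11 vs 15: take 11 from left. Merged: [1, 1, 5, 11, 11]
Append remaining from right: [15]. Merged: [1, 1, 5, 11, 11, 15]

Final merged array: [1, 1, 5, 11, 11, 15]
Total comparisons: 5

The merged array is [1, 1, 5, 11, 11, 15], requiring 5 comparisons. The merge step runs in O(n) time where n is the total number of elements.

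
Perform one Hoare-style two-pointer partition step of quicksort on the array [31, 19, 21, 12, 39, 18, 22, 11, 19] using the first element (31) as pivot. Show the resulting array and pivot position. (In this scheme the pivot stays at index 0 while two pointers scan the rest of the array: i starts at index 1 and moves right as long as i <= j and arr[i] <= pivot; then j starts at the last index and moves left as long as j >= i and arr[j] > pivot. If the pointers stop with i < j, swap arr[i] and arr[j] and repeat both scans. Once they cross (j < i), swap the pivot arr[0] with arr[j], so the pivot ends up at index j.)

Hoare-style two-pointer partition with pivot = 31:

Initial array: [31, 19, 21, 12, 39, 18, 22, 11, 19]

Pointers start at i = 1, j = 8.
i stops at index 4 (arr[4]=39 > 31), j stops at index 8 (arr[8]=19 <= 31): swap arr[4] and arr[8], array becomes [31, 19, 21, 12, 19, 18, 22, 11, 39]
i ends at 8, j ends at 7: the pointers have crossed (j < i), so scanning stops.

Swap pivot arr[0] with arr[7] to place pivot at position 7: [11, 19, 21, 12, 19, 18, 22, 31, 39]
Pivot position: 7

After partitioning with pivot 31, the array becomes [11, 19, 21, 12, 19, 18, 22, 31, 39]. The pivot is placed at index 7. All elements to the left of the pivot are <= 31, and all elements to the right are > 31.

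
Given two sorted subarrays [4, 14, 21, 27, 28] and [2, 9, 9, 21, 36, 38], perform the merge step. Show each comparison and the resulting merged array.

Merging process:

Compare 4 vs 2: take 2 from right. Merged: [2]
Compare 4 vs 9: take 4 from left. Merged: [2, 4]
Compare 14 vs 9: take 9 from right. Merged: [2, 4, 9]
Compare 14 vs 9: take 9 from right. Merged: [2, 4, 9, 9]
Compare 14 vs 21: take 14 from left. Merged: [2, 4, 9, 9, 14]
Compare 21 vs 21: take 21 from left. Merged: [2, 4, 9, 9, 14, 21]
Compare 27 vs 21: take 21 from right. Merged: [2, 4, 9, 9, 14, 21, 21]
Compare 27 vs 36: take 27 from left. Merged: [2, 4, 9, 9, 14, 21, 21, 27]
Compare 28 vs 36: take 28 from left. Merged: [2, 4, 9, 9, 14, 21, 21, 27, 28]
Append remaining from right: [36, 38]. Merged: [2, 4, 9, 9, 14, 21, 21, 27, 28, 36, 38]

Final merged array: [2, 4, 9, 9, 14, 21, 21, 27, 28, 36, 38]
Total comparisons: 9

The merged array is [2, 4, 9, 9, 14, 21, 21, 27, 28, 36, 38], requiring 9 comparisons. The merge step runs in O(n) time where n is the total number of elements.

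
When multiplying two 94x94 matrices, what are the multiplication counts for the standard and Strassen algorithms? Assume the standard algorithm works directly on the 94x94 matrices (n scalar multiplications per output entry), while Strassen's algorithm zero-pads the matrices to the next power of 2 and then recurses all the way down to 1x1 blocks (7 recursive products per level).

Matrix multiplication for 94x94 matrices:

Strassen's algorithm requires power-of-2 dimensions. Pad 94x94 to 128x128 (next power of 2).

Standard algorithm: 94^3 = 830584 multiplications
Strassen's algorithm: 7^(log2(128)) = 7^7 = 823543 multiplications
Savings: 830584 - 823543 = 7041 multiplications

Standard: 830584 multiplications (94^3). Strassen: 823543 multiplications (7^7, after padding to 128x128). Strassen reduces 8 recursive multiplications to 7 at each level.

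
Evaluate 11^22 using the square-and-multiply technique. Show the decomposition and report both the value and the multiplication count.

Computing 11^22 by squaring (build up from 11^1; each line after the first costs one multiplication):

11^1 = 11
11^2 = (11^1)^2 = 11^2 = 121
11^4 = (11^2)^2 = 121^2 = 14641
11^5 = 11 * 11^4 = 11 * 14641 = 161051
11^10 = (11^5)^2 = 161051^2 = 25937424601
11^11 = 11 * 11^10 = 11 * 25937424601 = 285311670611
11^22 = (11^11)^2 = 285311670611^2 = 81402749386839761113321

Result: 81402749386839761113321
Multiplications needed: 6 (6 lines after 11^1)

11^22 = 81402749386839761113321. Using exponentiation by squaring, this requires 6 multiplications. The key idea: if the exponent is even, square the half-power; if odd, multiply by the base once.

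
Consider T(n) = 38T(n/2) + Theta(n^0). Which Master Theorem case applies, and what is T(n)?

Master Theorem for T(n) = 38T(n/2) + O(n^0):

a = 38, b = 2, c = 0
log_b(a) = log_2(38) = 5.2479

Case 1: c = 0 < log_2(38) = 5.2479
T(n) = O(n^(log_2 38))

For T(n) = 38T(n/2) + O(n^0): log_2(38) = 5.2479. This is Case 1 of the Master Theorem (c < log_b(a), work dominated by leaves), giving O(n^(log_2 38)).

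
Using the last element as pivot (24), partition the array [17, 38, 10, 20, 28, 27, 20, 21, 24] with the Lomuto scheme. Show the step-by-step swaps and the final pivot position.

Lomuto partition with pivot = 24:

Initial array: [17, 38, 10, 20, 28, 27, 20, 21, 24]

arr[0]=17 <= 24: swap with position 0, array becomes [17, 38, 10, 20, 28, 27, 20, 21, 24]
arr[1]=38 > 24: no swap
arr[2]=10 <= 24: swap with position 1, array becomes [17, 10, 38, 20, 28, 27, 20, 21, 24]
arr[3]=20 <= 24: swap with position 2, array becomes [17, 10, 20, 38, 28, 27, 20, 21, 24]
arr[4]=28 > 24: no swap
arr[5]=27 > 24: no swap
arr[6]=20 <= 24: swap with position 3, array becomes [17, 10, 20, 20, 28, 27, 38, 21, 24]
arr[7]=21 <= 24: swap with position 4, array becomes [17, 10, 20, 20, 21, 27, 38, 28, 24]

Place pivot at position 5: [17, 10, 20, 20, 21, 24, 38, 28, 27]
Pivot position: 5

After partitioning with pivot 24, the array becomes [17, 10, 20, 20, 21, 24, 38, 28, 27]. The pivot is placed at index 5. All elements to the left of the pivot are <= 24, and all elements to the right are > 24.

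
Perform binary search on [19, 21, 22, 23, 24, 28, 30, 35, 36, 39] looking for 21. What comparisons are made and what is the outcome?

Binary search for 21 in [19, 21, 22, 23, 24, 28, 30, 35, 36, 39]:

lo=0, hi=9, mid=4, arr[mid]=24 -> 24 > 21, search left half
lo=0, hi=3, mid=1, arr[mid]=21 -> Found target at index 1!

Binary search finds 21 at index 1 after 2 comparisons. The search repeatedly halves the search space by comparing with the middle element.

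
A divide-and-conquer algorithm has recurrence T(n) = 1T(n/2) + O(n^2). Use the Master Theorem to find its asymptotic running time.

Master Theorem for T(n) = 1T(n/2) + O(n^2):

a = 1, b = 2, c = 2
log_b(a) = log_2(1) = 0.0000

Case 3: c = 2 > log_2(1) = 0.0000
T(n) = O(n^2) = O(n^2)

For T(n) = 1T(n/2) + O(n^2): log_2(1) = 0.0000. This is Case 3 of the Master Theorem (c > log_b(a), work dominated by root), giving O(n^2).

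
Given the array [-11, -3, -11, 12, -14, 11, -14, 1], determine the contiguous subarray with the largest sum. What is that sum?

Using Kadane's algorithm on [-11, -3, -11, 12, -14, 11, -14, 1]:

Scanning through the array:
Position 1 (value -3): max_ending_here = -3, max_so_far = -3
Position 2 (value -11): max_ending_here = -11, max_so_far = -3
Position 3 (value 12): max_ending_here = 12, max_so_far = 12
Position 4 (value -14): max_ending_here = -2, max_so_far = 12
Position 5 (value 11): max_ending_here = 11, max_so_far = 12
Position 6 (value -14): max_ending_here = -3, max_so_far = 12
Position 7 (value 1): max_ending_here = 1, max_so_far = 12

Maximum subarray: [12]
Maximum sum: 12

The maximum subarray is [12] with sum 12. This subarray runs from index 3 to index 3.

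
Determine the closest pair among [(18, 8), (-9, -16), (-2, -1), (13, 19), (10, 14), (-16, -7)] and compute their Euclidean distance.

Computing all pairwise distances among 6 points:

d((18, 8), (-9, -16)) = 36.1248
d((18, 8), (-2, -1)) = 21.9317
d((18, 8), (13, 19)) = 12.083
d((18, 8), (10, 14)) = 10.0
d((18, 8), (-16, -7)) = 37.1618
d((-9, -16), (-2, -1)) = 16.5529
d((-9, -16), (13, 19)) = 41.3401
d((-9, -16), (10, 14)) = 35.5106
d((-9, -16), (-16, -7)) = 11.4018
d((-2, -1), (13, 19)) = 25.0
d((-2, -1), (10, 14)) = 19.2094
d((-2, -1), (-16, -7)) = 15.2315
d((13, 19), (10, 14)) = 5.831 <-- minimum
d((13, 19), (-16, -7)) = 38.9487
d((10, 14), (-16, -7)) = 33.4215

Closest pair: (13, 19) and (10, 14) with distance 5.831

The closest pair is (13, 19) and (10, 14) with Euclidean distance 5.831. For 6 points, brute-force pairwise comparison is shown above. For large n, the divide-and-conquer algorithm (sort by x, recurse on halves, check the dividing strip) achieves O(n log n).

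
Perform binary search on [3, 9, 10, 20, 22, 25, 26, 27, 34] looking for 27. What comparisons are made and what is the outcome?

Binary search for 27 in [3, 9, 10, 20, 22, 25, 26, 27, 34]:

lo=0, hi=8, mid=4, arr[mid]=22 -> 22 < 27, search right half
lo=5, hi=8, mid=6, arr[mid]=26 -> 26 < 27, search right half
lo=7, hi=8, mid=7, arr[mid]=27 -> Found target at index 7!

Binary search finds 27 at index 7 after 3 comparisons. The search repeatedly halves the search space by comparing with the middle element.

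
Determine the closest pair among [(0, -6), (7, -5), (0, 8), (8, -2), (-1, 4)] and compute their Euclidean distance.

Computing all pairwise distances among 5 points:

d((0, -6), (7, -5)) = 7.0711
d((0, -6), (0, 8)) = 14.0
d((0, -6), (8, -2)) = 8.9443
d((0, -6), (-1, 4)) = 10.0499
d((7, -5), (0, 8)) = 14.7648
d((7, -5), (8, -2)) = 3.1623 <-- minimum
d((7, -5), (-1, 4)) = 12.0416
d((0, 8), (8, -2)) = 12.8062
d((0, 8), (-1, 4)) = 4.1231
d((8, -2), (-1, 4)) = 10.8167

Closest pair: (7, -5) and (8, -2) with distance 3.1623

The closest pair is (7, -5) and (8, -2) with Euclidean distance 3.1623. For 5 points, brute-force pairwise comparison is shown above. For large n, the divide-and-conquer algorithm (sort by x, recurse on halves, check the dividing strip) achieves O(n log n).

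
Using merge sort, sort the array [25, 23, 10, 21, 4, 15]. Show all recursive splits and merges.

Merge sort trace:

Split: [25, 23, 10, 21, 4, 15] -> [25, 23, 10] and [21, 4, 15]
  Split: [25, 23, 10] -> [25] and [23, 10]
    Split: [23, 10] -> [23] and [10]
    Merge: [23] + [10] -> [10, 23]
  Merge: [25] + [10, 23] -> [10, 23, 25]
  Split: [21, 4, 15] -> [21] and [4, 15]
    Split: [4, 15] -> [4] and [15]
    Merge: [4] + [15] -> [4, 15]
  Merge: [21] + [4, 15] -> [4, 15, 21]
Merge: [10, 23, 25] + [4, 15, 21] -> [4, 10, 15, 21, 23, 25]

Final sorted array: [4, 10, 15, 21, 23, 25]

The merge sort proceeds by recursively splitting the array and merging sorted halves.
After all merges, the sorted array is [4, 10, 15, 21, 23, 25].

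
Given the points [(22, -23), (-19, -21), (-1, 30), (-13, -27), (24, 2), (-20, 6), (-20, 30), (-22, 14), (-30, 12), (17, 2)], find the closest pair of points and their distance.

Computing all pairwise distances among 10 points:

d((22, -23), (-19, -21)) = 41.0488
d((22, -23), (-1, 30)) = 57.7754
d((22, -23), (-13, -27)) = 35.2278
d((22, -23), (24, 2)) = 25.0799
d((22, -23), (-20, 6)) = 51.0392
d((22, -23), (-20, 30)) = 67.624
d((22, -23), (-22, 14)) = 57.4891
d((22, -23), (-30, 12)) = 62.6817
d((22, -23), (17, 2)) = 25.4951
d((-19, -21), (-1, 30)) = 54.0833
d((-19, -21), (-13, -27)) = 8.4853
d((-19, -21), (24, 2)) = 48.7647
d((-19, -21), (-20, 6)) = 27.0185
d((-19, -21), (-20, 30)) = 51.0098
d((-19, -21), (-22, 14)) = 35.1283
d((-19, -21), (-30, 12)) = 34.7851
d((-19, -21), (17, 2)) = 42.72
d((-1, 30), (-13, -27)) = 58.2495
d((-1, 30), (24, 2)) = 37.5366
d((-1, 30), (-20, 6)) = 30.6105
d((-1, 30), (-20, 30)) = 19.0
d((-1, 30), (-22, 14)) = 26.4008
d((-1, 30), (-30, 12)) = 34.1321
d((-1, 30), (17, 2)) = 33.2866
d((-13, -27), (24, 2)) = 47.0106
d((-13, -27), (-20, 6)) = 33.7343
d((-13, -27), (-20, 30)) = 57.4282
d((-13, -27), (-22, 14)) = 41.9762
d((-13, -27), (-30, 12)) = 42.5441
d((-13, -27), (17, 2)) = 41.7253
d((24, 2), (-20, 6)) = 44.1814
d((24, 2), (-20, 30)) = 52.1536
d((24, 2), (-22, 14)) = 47.5395
d((24, 2), (-30, 12)) = 54.9181
d((24, 2), (17, 2)) = 7.0 <-- minimum
d((-20, 6), (-20, 30)) = 24.0
d((-20, 6), (-22, 14)) = 8.2462
d((-20, 6), (-30, 12)) = 11.6619
d((-20, 6), (17, 2)) = 37.2156
d((-20, 30), (-22, 14)) = 16.1245
d((-20, 30), (-30, 12)) = 20.5913
d((-20, 30), (17, 2)) = 46.4004
d((-22, 14), (-30, 12)) = 8.2462
d((-22, 14), (17, 2)) = 40.8044
d((-30, 12), (17, 2)) = 48.0521

Closest pair: (24, 2) and (17, 2) with distance 7.0

The closest pair is (24, 2) and (17, 2) with Euclidean distance 7.0. For 10 points, brute-force pairwise comparison is shown above. For large n, the divide-and-conquer algorithm (sort by x, recurse on halves, check the dividing strip) achieves O(n log n).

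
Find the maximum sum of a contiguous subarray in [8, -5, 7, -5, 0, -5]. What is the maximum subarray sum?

Using Kadane's algorithm on [8, -5, 7, -5, 0, -5]:

Scanning through the array:
Position 1 (value -5): max_ending_here = 3, max_so_far = 8
Position 2 (value 7): max_ending_here = 10, max_so_far = 10
Position 3 (value -5): max_ending_here = 5, max_so_far = 10
Position 4 (value 0): max_ending_here = 5, max_so_far = 10
Position 5 (value -5): max_ending_here = 0, max_so_far = 10

Maximum subarray: [8, -5, 7]
Maximum sum: 10

The maximum subarray is [8, -5, 7] with sum 10. This subarray runs from index 0 to index 2.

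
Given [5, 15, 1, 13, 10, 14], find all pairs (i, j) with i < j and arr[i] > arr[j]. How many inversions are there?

Finding inversions in [5, 15, 1, 13, 10, 14]:

(0, 2): arr[0]=5 > arr[2]=1
(1, 2): arr[1]=15 > arr[2]=1
(1, 3): arr[1]=15 > arr[3]=13
(1, 4): arr[1]=15 > arr[4]=10
(1, 5): arr[1]=15 > arr[5]=14
(3, 4): arr[3]=13 > arr[4]=10

Total inversions: 6

The array has 6 inversion(s): (0,2), (1,2), (1,3), (1,4), (1,5), (3,4). Each pair (i,j) satisfies i < j and arr[i] > arr[j].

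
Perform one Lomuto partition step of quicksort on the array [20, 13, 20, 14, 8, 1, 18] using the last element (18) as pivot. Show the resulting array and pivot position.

Lomuto partition with pivot = 18:

Initial array: [20, 13, 20, 14, 8, 1, 18]

arr[0]=20 > 18: no swap
arr[1]=13 <= 18: swap with position 0, array becomes [13, 20, 20, 14, 8, 1, 18]
arr[2]=20 > 18: no swap
arr[3]=14 <= 18: swap with position 1, array becomes [13, 14, 20, 20, 8, 1, 18]
arr[4]=8 <= 18: swap with position 2, array becomes [13, 14, 8, 20, 20, 1, 18]
arr[5]=1 <= 18: swap with position 3, array becomes [13, 14, 8, 1, 20, 20, 18]

Place pivot at position 4: [13, 14, 8, 1, 18, 20, 20]
Pivot position: 4

After partitioning with pivot 18, the array becomes [13, 14, 8, 1, 18, 20, 20]. The pivot is placed at index 4. All elements to the left of the pivot are <= 18, and all elements to the right are > 18.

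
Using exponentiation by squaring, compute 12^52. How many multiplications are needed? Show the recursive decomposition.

Computing 12^52 by squaring (build up from 12^1; each line after the first costs one multiplication):

12^1 = 12
12^2 = (12^1)^2 = 12^2 = 144
12^3 = 12 * 12^2 = 12 * 144 = 1728
12^6 = (12^3)^2 = 1728^2 = 2985984
12^12 = (12^6)^2 = 2985984^2 = 8916100448256
12^13 = 12 * 12^12 = 12 * 8916100448256 = 106993205379072
12^26 = (12^13)^2 = 106993205379072^2 = 11447545997288281555215581184
12^52 = (12^26)^2 = 11447545997288281555215581184^2 = 131046309360030956735917227964932955078950997486894841856

Result: 131046309360030956735917227964932955078950997486894841856
Multiplications needed: 7 (7 lines after 12^1)

12^52 = 131046309360030956735917227964932955078950997486894841856. Using exponentiation by squaring, this requires 7 multiplications. The key idea: if the exponent is even, square the half-power; if odd, multiply by the base once.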